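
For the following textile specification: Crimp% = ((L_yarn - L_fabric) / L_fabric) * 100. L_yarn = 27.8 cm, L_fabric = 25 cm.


Formula: Crimp% = ((L_yarn - L_fabric) / L_fabric) * 100
Step 1: Extension = 27.8 - 25 = 2.8 cm
Step 2: Crimp% = (2.8 / 25) * 100
Step 3: Crimp% = 0.112 * 100 = 11.2%

11.2%


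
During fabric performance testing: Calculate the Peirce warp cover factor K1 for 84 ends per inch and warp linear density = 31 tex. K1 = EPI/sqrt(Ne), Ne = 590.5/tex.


Formula: K1 = EPI / sqrt(Ne), with Ne = 590.5 / tex_warp
Step 1: Ne = 590.5 / 31 = 19.048
Step 2: sqrt(Ne) = sqrt(19.048) = 4.3644
Step 3: K1 = 84 / 4.3644 = 19.2

19.2


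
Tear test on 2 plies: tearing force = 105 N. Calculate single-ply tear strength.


Formula: Per-ply strength = Total force / Number of plies
Per-ply = 105 N / 2
Per-ply = 52.5 N

52.5 N


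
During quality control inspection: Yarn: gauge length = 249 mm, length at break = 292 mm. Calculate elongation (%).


Formula: Elongation (%) = ((L_break - L0) / L0) * 100
Step 1: Extension = 292 - 249 = 43 mm
Step 2: Elongation = (43 / 249) * 100
Step 3: Elongation = 0.172691 * 100 = 17.2691% ≈ 17.3%

17.3%


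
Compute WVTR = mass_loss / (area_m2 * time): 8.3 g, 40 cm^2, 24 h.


Formula: WVTR = mass_loss / (area * time)
Step 1: Convert area: 40 cm^2 = 0.004 m^2
Step 2: WVTR = 8.3 g / (0.004 m^2 * 24 h)
Step 3: WVTR = 8.3 / 0.096 = 86.5 g/m^2/h

86.5 g/m^2/h


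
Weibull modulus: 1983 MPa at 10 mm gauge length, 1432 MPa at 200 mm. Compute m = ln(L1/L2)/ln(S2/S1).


Formula: m = ln(L1/L2) / ln(S2/S1)
Step 1: ln(L1/L2) = ln(10/200) = -2.99573
Step 2: S2/S1 = 1432/1983 = 0.72214
Step 3: ln(S2/S1) = ln(0.72214) = -0.32554
Step 4: m = -2.99573 / -0.32554 = 9.20

9.20 (Weibull m)


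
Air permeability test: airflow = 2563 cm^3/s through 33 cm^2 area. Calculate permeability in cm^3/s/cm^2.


Formula: Air Permeability = Airflow / Test Area
AP = 2563 cm^3/s / 33 cm^2
AP = 77.7 cm^3/s/cm^2

77.7 cm^3/s/cm^2


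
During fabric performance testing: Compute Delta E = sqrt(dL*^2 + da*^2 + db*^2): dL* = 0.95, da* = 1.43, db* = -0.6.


Formula: Delta E = sqrt(dL*^2 + da*^2 + db*^2)
Step 1: dL*^2 = 0.95^2 = 0.9025
Step 2: da*^2 = 1.43^2 = 2.0449
Step 3: db*^2 = (-0.6)^2 = 0.36
Step 4: Sum = 0.9025 + 2.0449 + 0.36 = 3.3074
Step 5: Delta E = sqrt(3.3074) = 1.82

1.82 Delta E


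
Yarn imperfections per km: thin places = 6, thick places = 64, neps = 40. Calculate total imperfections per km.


Formula: Total = thin places + thick places + neps
Total = 6 + 64 + 40
Total = 110 imperfections/km

110 imperfections/km


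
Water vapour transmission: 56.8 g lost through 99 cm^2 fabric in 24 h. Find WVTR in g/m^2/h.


Formula: WVTR = mass_loss / (area * time)
Step 1: Convert area: 99 cm^2 = 0.0099 m^2
Step 2: WVTR = 56.8 g / (0.0099 m^2 * 24 h)
Step 3: WVTR = 56.8 / 0.2376 = 239.1 g/m^2/h

239.1 g/m^2/h


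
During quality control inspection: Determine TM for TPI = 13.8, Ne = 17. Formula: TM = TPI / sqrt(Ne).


Formula: TM = TPI / sqrt(Ne)
Step 1: sqrt(Ne) = sqrt(17) = 4.1231
Step 2: TM = 13.8 / 4.1231 = 3.35

3.35 TM


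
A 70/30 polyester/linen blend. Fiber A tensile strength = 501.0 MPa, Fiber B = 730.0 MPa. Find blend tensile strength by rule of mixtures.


Formula: Blend property = (fraction_A * property_A) + (fraction_B * property_B)
Step 1: Contribution A = 70/100 * 501.0 MPa = 350.7 MPa
Step 2: Contribution B = 30/100 * 730.0 MPa = 219.0 MPa
Step 3: Blend tensile strength = 350.7 + 219.0 = 569.7 MPa

569.7 MPa


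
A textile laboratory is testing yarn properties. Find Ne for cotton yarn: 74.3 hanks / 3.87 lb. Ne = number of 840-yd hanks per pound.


Formula: Ne = hanks / mass_lb
Substituting: Ne = 74.3 / 3.87
Ne = 19.2

19.2 Ne


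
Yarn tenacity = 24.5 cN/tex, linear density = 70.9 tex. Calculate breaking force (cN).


Formula: Breaking force = Tenacity * Linear density
F = 24.5 cN/tex * 70.9 tex
F = 1737.05 cN

1737.05 cN


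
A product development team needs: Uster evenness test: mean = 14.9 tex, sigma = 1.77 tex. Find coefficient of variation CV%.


Formula: CV% = (standard deviation / mean) * 100
Step 1: Ratio = 1.77 / 14.9 = 0.118792
Step 2: CV% = 0.118792 * 100 = 11.8792% ≈ 11.9%

11.9%


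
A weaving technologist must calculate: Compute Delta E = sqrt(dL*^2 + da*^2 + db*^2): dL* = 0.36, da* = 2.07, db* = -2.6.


Formula: Delta E = sqrt(dL*^2 + da*^2 + db*^2)
Step 1: dL*^2 = 0.36^2 = 0.1296
Step 2: da*^2 = 2.07^2 = 4.2849
Step 3: db*^2 = (-2.6)^2 = 6.76
Step 4: Sum = 0.1296 + 4.2849 + 6.76 = 11.1745
Step 5: Delta E = sqrt(11.1745) = 3.34

3.34 Delta E


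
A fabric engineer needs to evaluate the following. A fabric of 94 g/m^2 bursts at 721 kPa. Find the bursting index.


Formula: Bursting Index = Bursting Strength / Fabric GSM
BI = 721 kPa / 94 g/m^2
BI = 7.670 kPa/(g/m^2)

7.670 kPa/(g/m^2)


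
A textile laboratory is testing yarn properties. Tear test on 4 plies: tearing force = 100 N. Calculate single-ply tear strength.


Formula: Per-ply strength = Total force / Number of plies
Per-ply = 100 N / 4
Per-ply = 25 N

25 N


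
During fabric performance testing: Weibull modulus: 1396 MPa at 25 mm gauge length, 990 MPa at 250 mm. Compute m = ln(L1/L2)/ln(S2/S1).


Formula: m = ln(L1/L2) / ln(S2/S1)
Step 1: ln(L1/L2) = ln(25/250) = -2.30259
Step 2: S2/S1 = 990/1396 = 0.70917
Step 3: ln(S2/S1) = ln(0.70917) = -0.34366
Step 4: m = -2.30259 / -0.34366 = 6.70

6.70 (Weibull m)


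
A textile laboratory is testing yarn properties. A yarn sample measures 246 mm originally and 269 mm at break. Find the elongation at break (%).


Formula: Elongation (%) = ((L_break - L0) / L0) * 100
Step 1: Extension = 269 - 246 = 23 mm
Step 2: Elongation = (23 / 246) * 100
Step 3: Elongation = 0.093496 * 100 = 9.3496% ≈ 9.3%

9.3%


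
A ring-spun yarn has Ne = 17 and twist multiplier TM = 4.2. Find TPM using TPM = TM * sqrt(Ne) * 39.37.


Formula: TPM = TM * sqrt(Ne) * 39.37
Step 1: sqrt(Ne) = sqrt(17) = 4.1231
Step 2: TM * sqrt(Ne) = 4.2 * 4.1231 = 17.317
Step 3: TPM = 17.317 * 39.37 = 682 twists/m

682 twists/m


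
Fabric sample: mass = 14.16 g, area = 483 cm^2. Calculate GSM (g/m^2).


Formula: GSM = mass_g / area_m2
Step 1: Convert area: 483 cm^2 = 483 / 10000 = 0.0483 m^2
Step 2: GSM = 14.16 g / 0.0483 m^2 = 293.2 g/m^2

293.2 g/m^2


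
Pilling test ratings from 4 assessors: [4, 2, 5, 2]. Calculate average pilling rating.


Formula: Mean = sum / count
Sum = 4 + 2 + 5 + 2 = 13
Mean = 13 / 4 = 3.3

3.3


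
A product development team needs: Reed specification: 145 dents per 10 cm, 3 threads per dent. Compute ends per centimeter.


Formula: EPC = (dents per 10 cm * ends per dent) / 10
Step 1: Total ends per 10 cm = 145 * 3 = 435
Step 2: EPC = 435 / 10 = 43.5 ends/cm

43.5 ends/cm


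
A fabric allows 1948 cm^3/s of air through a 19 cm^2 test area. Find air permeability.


Formula: Air Permeability = Airflow / Test Area
AP = 1948 cm^3/s / 19 cm^2
AP = 102.5 cm^3/s/cm^2

102.5 cm^3/s/cm^2


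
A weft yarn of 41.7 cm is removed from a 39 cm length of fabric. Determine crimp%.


Formula: Crimp% = ((L_yarn - L_fabric) / L_fabric) * 100
Step 1: Extension = 41.7 - 39 = 2.7 cm
Step 2: Crimp% = (2.7 / 39) * 100
Step 3: Crimp% = 0.069231 * 100 = 6.9231% ≈ 6.9%

6.9%


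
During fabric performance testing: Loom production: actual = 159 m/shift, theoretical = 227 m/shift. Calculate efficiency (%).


Formula: Efficiency% = (Actual output / Theoretical output) * 100
Efficiency% = (159 / 227) * 100
Efficiency% = 0.700441 * 100 = 70.0441% ≈ 70.0%

70.0%


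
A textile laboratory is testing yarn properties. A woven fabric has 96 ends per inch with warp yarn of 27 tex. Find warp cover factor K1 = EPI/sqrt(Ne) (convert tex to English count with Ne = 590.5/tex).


Formula: K1 = EPI / sqrt(Ne), with Ne = 590.5 / tex_warp
Step 1: Ne = 590.5 / 27 = 21.87
Step 2: sqrt(Ne) = sqrt(21.87) = 4.6765
Step 3: K1 = 96 / 4.6765 = 20.5

20.5


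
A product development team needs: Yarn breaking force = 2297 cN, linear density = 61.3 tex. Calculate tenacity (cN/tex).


Formula: Tenacity = Breaking force / Linear density
Tenacity = 2297 cN / 61.3 tex
Tenacity = 37.47 cN/tex

37.47 cN/tex


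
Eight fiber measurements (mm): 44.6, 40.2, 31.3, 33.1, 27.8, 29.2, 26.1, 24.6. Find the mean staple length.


Formula: Mean = sum of lengths / count
Sum = 44.6 + 40.2 + 31.3 + 33.1 + 27.8 + 29.2 + 26.1 + 24.6
Sum = 256.9 mm
Mean = 256.9 / 8 = 32.11 mm

32.11 mm


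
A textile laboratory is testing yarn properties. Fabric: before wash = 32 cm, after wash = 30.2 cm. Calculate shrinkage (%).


Formula: Shrinkage% = ((L_before - L_after) / L_before) * 100
Step 1: Shrinkage = 32 - 30.2 = 1.8 cm
Step 2: Shrinkage% = (1.8 / 32) * 100
Step 3: Shrinkage% = 0.05625 * 100 = 5.625% ≈ 5.6%

5.6%


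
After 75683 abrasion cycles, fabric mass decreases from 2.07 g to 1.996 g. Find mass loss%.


Formula: Mass loss% = ((m_before - m_after) / m_before) * 100
Step 1: Mass loss = 2.07 - 1.996 = 0.074 g
Step 2: Ratio = 0.074 / 2.07 = 0.0357488
Step 3: Mass loss% = 0.0357488 * 100 = 3.57488% ≈ 3.57%

3.57%


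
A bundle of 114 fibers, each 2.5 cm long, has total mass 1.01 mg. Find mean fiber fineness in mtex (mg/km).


Formula: fineness (mtex) = mass (mg) / total length (km) = (mass_mg / total_length_m) * 1000
Step 1: Convert fiber length: 2.5 cm = 0.025 m
Step 2: Total fiber length = 114 * 0.025 = 2.85 m
Step 3: Linear density = 1.01 mg / 2.85 m = 0.3544 mg/m
Step 4: fineness = 0.3544 * 1000 = 354.4 mtex

354.4 mtex


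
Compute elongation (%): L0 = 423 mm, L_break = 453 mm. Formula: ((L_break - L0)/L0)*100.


Formula: Elongation (%) = ((L_break - L0) / L0) * 100
Step 1: Extension = 453 - 423 = 30 mm
Step 2: Elongation = (30 / 423) * 100
Step 3: Elongation = 0.070922 * 100 = 7.0922% ≈ 7.1%

7.1%


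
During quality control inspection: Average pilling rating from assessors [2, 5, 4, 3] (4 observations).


Formula: Mean = sum / count
Sum = 2 + 5 + 4 + 3 = 14
Mean = 14 / 4 = 3.5

3.5


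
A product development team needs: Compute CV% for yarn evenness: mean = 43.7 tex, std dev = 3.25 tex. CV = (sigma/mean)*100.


Formula: CV% = (standard deviation / mean) * 100
Step 1: Ratio = 3.25 / 43.7 = 0.074371
Step 2: CV% = 0.074371 * 100 = 7.4371% ≈ 7.4%

7.4%


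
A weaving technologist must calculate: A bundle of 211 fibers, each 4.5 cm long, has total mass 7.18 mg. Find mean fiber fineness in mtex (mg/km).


Formula: fineness (mtex) = mass (mg) / total length (km) = (mass_mg / total_length_m) * 1000
Step 1: Convert fiber length: 4.5 cm = 0.045 m
Step 2: Total fiber length = 211 * 0.045 = 9.495 m
Step 3: Linear density = 7.18 mg / 9.495 m = 0.7562 mg/m
Step 4: fineness = 0.7562 * 1000 = 756.2 mtex

756.2 mtex


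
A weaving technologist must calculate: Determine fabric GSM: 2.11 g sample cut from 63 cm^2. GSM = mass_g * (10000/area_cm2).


Formula: GSM = mass_g / area_m2
Step 1: Convert area: 63 cm^2 = 63 / 10000 = 0.0063 m^2
Step 2: GSM = 2.11 g / 0.0063 m^2 = 334.9 g/m^2

334.9 g/m^2


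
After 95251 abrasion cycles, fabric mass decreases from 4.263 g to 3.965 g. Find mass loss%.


Formula: Mass loss% = ((m_before - m_after) / m_before) * 100
Step 1: Mass loss = 4.263 - 3.965 = 0.298 g
Step 2: Ratio = 0.298 / 4.263 = 0.0699038
Step 3: Mass loss% = 0.0699038 * 100 = 6.99038% ≈ 6.99%

6.99%


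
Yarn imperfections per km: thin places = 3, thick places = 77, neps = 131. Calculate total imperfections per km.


Formula: Total = thin places + thick places + neps
Total = 3 + 77 + 131
Total = 211 imperfections/km

211 imperfections/km


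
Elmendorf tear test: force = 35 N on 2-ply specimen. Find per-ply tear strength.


Formula: Per-ply strength = Total force / Number of plies
Per-ply = 35 N / 2
Per-ply = 17.5 N

17.5 N


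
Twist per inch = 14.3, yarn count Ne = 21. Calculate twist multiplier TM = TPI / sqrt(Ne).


Formula: TM = TPI / sqrt(Ne)
Step 1: sqrt(Ne) = sqrt(21) = 4.5826
Step 2: TM = 14.3 / 4.5826 = 3.12

3.12 TM


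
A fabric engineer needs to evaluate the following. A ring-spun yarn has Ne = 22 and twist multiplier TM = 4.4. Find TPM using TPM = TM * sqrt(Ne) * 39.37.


Formula: TPM = TM * sqrt(Ne) * 39.37
Step 1: sqrt(Ne) = sqrt(22) = 4.6904
Step 2: TM * sqrt(Ne) = 4.4 * 4.6904 = 20.6378
Step 3: TPM = 20.6378 * 39.37 = 813 twists/m

813 twists/m


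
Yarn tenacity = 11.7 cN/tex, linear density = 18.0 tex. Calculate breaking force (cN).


Formula: Breaking force = Tenacity * Linear density
F = 11.7 cN/tex * 18.0 tex
F = 210.60 cN

210.60 cN


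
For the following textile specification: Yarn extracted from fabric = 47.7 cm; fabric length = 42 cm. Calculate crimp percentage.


Formula: Crimp% = ((L_yarn - L_fabric) / L_fabric) * 100
Step 1: Extension = 47.7 - 42 = 5.7 cm
Step 2: Crimp% = (5.7 / 42) * 100
Step 3: Crimp% = 0.135714 * 100 = 13.5714% ≈ 13.6%

13.6%


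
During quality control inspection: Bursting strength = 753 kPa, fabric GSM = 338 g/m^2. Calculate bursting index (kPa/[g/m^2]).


Formula: Bursting Index = Bursting Strength / Fabric GSM
BI = 753 kPa / 338 g/m^2
BI = 2.228 kPa/(g/m^2)

2.228 kPa/(g/m^2)


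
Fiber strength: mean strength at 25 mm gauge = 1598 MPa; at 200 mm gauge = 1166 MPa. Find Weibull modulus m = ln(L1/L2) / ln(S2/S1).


Formula: m = ln(L1/L2) / ln(S2/S1)
Step 1: ln(L1/L2) = ln(25/200) = -2.07944
Step 2: S2/S1 = 1166/1598 = 0.72966
Step 3: ln(S2/S1) = ln(0.72966) = -0.31518
Step 4: m = -2.07944 / -0.31518 = 6.60

6.60 (Weibull m)


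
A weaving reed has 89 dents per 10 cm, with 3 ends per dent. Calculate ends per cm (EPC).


Formula: EPC = (dents per 10 cm * ends per dent) / 10
Step 1: Total ends per 10 cm = 89 * 3 = 267
Step 2: EPC = 267 / 10 = 26.7 ends/cm

26.7 ends/cm


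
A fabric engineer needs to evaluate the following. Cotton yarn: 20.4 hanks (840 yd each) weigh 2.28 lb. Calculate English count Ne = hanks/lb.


Formula: Ne = hanks / mass_lb
Substituting: Ne = 20.4 / 2.28
Ne = 8.9

8.9 Ne


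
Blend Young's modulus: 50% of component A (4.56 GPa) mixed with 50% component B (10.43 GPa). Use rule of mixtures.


Formula: Blend property = (fraction_A * property_A) + (fraction_B * property_B)
Step 1: Contribution A = 50/100 * 4.56 GPa = 2.28 GPa
Step 2: Contribution B = 50/100 * 10.43 GPa = 5.215 GPa
Step 3: Blend Young's modulus = 2.28 + 5.215 = 7.495 GPa

7.495 GPa


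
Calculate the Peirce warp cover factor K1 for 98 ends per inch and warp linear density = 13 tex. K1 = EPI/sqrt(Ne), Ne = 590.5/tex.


Formula: K1 = EPI / sqrt(Ne), with Ne = 590.5 / tex_warp
Step 1: Ne = 590.5 / 13 = 45.423
Step 2: sqrt(Ne) = sqrt(45.423) = 6.7397
Step 3: K1 = 98 / 6.7397 = 14.5

14.5


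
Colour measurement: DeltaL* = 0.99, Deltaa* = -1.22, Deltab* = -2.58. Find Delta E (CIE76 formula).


Formula: Delta E = sqrt(dL*^2 + da*^2 + db*^2)
Step 1: dL*^2 = 0.99^2 = 0.9801
Step 2: da*^2 = (-1.22)^2 = 1.4884
Step 3: db*^2 = (-2.58)^2 = 6.6564
Step 4: Sum = 0.9801 + 1.4884 + 6.6564 = 9.1249
Step 5: Delta E = sqrt(9.1249) = 3.02

3.02 Delta E


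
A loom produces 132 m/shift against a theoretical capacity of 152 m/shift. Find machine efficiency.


Formula: Efficiency% = (Actual output / Theoretical output) * 100
Efficiency% = (132 / 152) * 100
Efficiency% = 0.868421 * 100 = 86.8421% ≈ 86.8%

86.8%


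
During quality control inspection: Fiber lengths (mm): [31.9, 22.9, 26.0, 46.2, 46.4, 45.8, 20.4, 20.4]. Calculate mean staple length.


Formula: Mean = sum of lengths / count
Sum = 31.9 + 22.9 + 26.0 + 46.2 + 46.4 + 45.8 + 20.4 + 20.4
Sum = 260.0 mm
Mean = 260.0 / 8 = 32.50 mm

32.50 mm


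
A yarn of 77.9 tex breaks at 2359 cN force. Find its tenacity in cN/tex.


Formula: Tenacity = Breaking force / Linear density
Tenacity = 2359 cN / 77.9 tex
Tenacity = 30.28 cN/tex

30.28 cN/tex


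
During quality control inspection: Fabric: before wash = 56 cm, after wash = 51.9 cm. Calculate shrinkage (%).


Formula: Shrinkage% = ((L_before - L_after) / L_before) * 100
Step 1: Shrinkage = 56 - 51.9 = 4.1 cm
Step 2: Shrinkage% = (4.1 / 56) * 100
Step 3: Shrinkage% = 0.073214 * 100 = 7.3214% ≈ 7.3%

7.3%


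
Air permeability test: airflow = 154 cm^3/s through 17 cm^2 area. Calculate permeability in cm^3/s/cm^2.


Formula: Air Permeability = Airflow / Test Area
AP = 154 cm^3/s / 17 cm^2
AP = 9.1 cm^3/s/cm^2

9.1 cm^3/s/cm^2


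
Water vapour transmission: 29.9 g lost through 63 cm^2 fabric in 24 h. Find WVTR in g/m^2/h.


Formula: WVTR = mass_loss / (area * time)
Step 1: Convert area: 63 cm^2 = 0.0063 m^2
Step 2: WVTR = 29.9 g / (0.0063 m^2 * 24 h)
Step 3: WVTR = 29.9 / 0.1512 = 197.8 g/m^2/h

197.8 g/m^2/h


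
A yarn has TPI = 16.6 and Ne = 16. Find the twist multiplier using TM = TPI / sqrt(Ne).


Formula: TM = TPI / sqrt(Ne)
Step 1: sqrt(Ne) = sqrt(16) = 4
Step 2: TM = 16.6 / 4 = 4.15

4.15 TM


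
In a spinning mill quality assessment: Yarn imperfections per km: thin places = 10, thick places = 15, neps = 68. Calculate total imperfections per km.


Formula: Total = thin places + thick places + neps
Total = 10 + 15 + 68
Total = 93 imperfections/km

93 imperfections/km


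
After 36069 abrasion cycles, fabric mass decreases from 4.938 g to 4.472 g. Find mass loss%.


Formula: Mass loss% = ((m_before - m_after) / m_before) * 100
Step 1: Mass loss = 4.938 - 4.472 = 0.466 g
Step 2: Ratio = 0.466 / 4.938 = 0.0943702
Step 3: Mass loss% = 0.0943702 * 100 = 9.43702% ≈ 9.44%

9.44%


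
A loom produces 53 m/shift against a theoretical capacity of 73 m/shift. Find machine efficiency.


Formula: Efficiency% = (Actual output / Theoretical output) * 100
Efficiency% = (53 / 73) * 100
Efficiency% = 0.726027 * 100 = 72.6027% ≈ 72.6%

72.6%


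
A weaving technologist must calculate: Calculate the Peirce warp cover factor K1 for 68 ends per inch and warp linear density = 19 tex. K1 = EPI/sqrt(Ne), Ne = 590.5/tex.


Formula: K1 = EPI / sqrt(Ne), with Ne = 590.5 / tex_warp
Step 1: Ne = 590.5 / 19 = 31.079
Step 2: sqrt(Ne) = sqrt(31.079) = 5.5749
Step 3: K1 = 68 / 5.5749 = 12.2

12.2


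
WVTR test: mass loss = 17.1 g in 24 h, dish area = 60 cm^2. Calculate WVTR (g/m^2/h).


Formula: WVTR = mass_loss / (area * time)
Step 1: Convert area: 60 cm^2 = 0.006 m^2
Step 2: WVTR = 17.1 g / (0.006 m^2 * 24 h)
Step 3: WVTR = 17.1 / 0.144 = 118.8 g/m^2/h

118.8 g/m^2/h


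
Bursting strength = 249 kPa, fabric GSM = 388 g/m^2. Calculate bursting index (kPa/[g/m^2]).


Formula: Bursting Index = Bursting Strength / Fabric GSM
BI = 249 kPa / 388 g/m^2
BI = 0.642 kPa/(g/m^2)

0.642 kPa/(g/m^2)


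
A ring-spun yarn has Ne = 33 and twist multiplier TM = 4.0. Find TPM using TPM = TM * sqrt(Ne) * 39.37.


Formula: TPM = TM * sqrt(Ne) * 39.37
Step 1: sqrt(Ne) = sqrt(33) = 5.7446
Step 2: TM * sqrt(Ne) = 4.0 * 5.7446 = 22.9784
Step 3: TPM = 22.9784 * 39.37 = 905 twists/m

905 twists/m


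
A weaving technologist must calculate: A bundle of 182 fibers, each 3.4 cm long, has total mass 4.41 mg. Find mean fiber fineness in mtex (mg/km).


Formula: fineness (mtex) = mass (mg) / total length (km) = (mass_mg / total_length_m) * 1000
Step 1: Convert fiber length: 3.4 cm = 0.034 m
Step 2: Total fiber length = 182 * 0.034 = 6.188 m
Step 3: Linear density = 4.41 mg / 6.188 m = 0.7127 mg/m
Step 4: fineness = 0.7127 * 1000 = 712.7 mtex

712.7 mtex


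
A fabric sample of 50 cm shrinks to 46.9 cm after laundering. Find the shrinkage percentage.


Formula: Shrinkage% = ((L_before - L_after) / L_before) * 100
Step 1: Shrinkage = 50 - 46.9 = 3.1 cm
Step 2: Shrinkage% = (3.1 / 50) * 100
Step 3: Shrinkage% = 0.062 * 100 = 6.2%

6.2%


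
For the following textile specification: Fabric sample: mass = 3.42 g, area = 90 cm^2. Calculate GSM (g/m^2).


Formula: GSM = mass_g / area_m2
Step 1: Convert area: 90 cm^2 = 90 / 10000 = 0.009 m^2
Step 2: GSM = 3.42 g / 0.009 m^2 = 380.0 g/m^2

380.0 g/m^2


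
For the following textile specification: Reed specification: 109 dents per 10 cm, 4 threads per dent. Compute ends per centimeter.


Formula: EPC = (dents per 10 cm * ends per dent) / 10
Step 1: Total ends per 10 cm = 109 * 4 = 436
Step 2: EPC = 436 / 10 = 43.6 ends/cm

43.6 ends/cm


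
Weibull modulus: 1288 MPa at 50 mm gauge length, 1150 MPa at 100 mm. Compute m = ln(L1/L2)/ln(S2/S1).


Formula: m = ln(L1/L2) / ln(S2/S1)
Step 1: ln(L1/L2) = ln(50/100) = -0.69315
Step 2: S2/S1 = 1150/1288 = 0.89286
Step 3: ln(S2/S1) = ln(0.89286) = -0.11333
Step 4: m = -0.69315 / -0.11333 = 6.12

6.12 (Weibull m)


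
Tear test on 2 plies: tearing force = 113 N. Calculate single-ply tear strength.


Formula: Per-ply strength = Total force / Number of plies
Per-ply = 113 N / 2
Per-ply = 56.5 N

56.5 N


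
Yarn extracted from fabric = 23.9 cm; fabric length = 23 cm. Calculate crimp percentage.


Formula: Crimp% = ((L_yarn - L_fabric) / L_fabric) * 100
Step 1: Extension = 23.9 - 23 = 0.9 cm
Step 2: Crimp% = (0.9 / 23) * 100
Step 3: Crimp% = 0.03913 * 100 = 3.913% ≈ 3.9%

3.9%


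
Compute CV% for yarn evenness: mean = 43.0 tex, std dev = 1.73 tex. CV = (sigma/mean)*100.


Formula: CV% = (standard deviation / mean) * 100
Step 1: Ratio = 1.73 / 43.0 = 0.040233
Step 2: CV% = 0.040233 * 100 = 4.0233% ≈ 4.0%

4.0%


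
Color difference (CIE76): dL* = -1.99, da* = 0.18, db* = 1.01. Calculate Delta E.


Formula: Delta E = sqrt(dL*^2 + da*^2 + db*^2)
Step 1: dL*^2 = (-1.99)^2 = 3.9601
Step 2: da*^2 = 0.18^2 = 0.0324
Step 3: db*^2 = 1.01^2 = 1.0201
Step 4: Sum = 3.9601 + 0.0324 + 1.0201 = 5.0126
Step 5: Delta E = sqrt(5.0126) = 2.24

2.24 Delta E


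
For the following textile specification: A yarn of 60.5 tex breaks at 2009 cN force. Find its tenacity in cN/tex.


Formula: Tenacity = Breaking force / Linear density
Tenacity = 2009 cN / 60.5 tex
Tenacity = 33.21 cN/tex

33.21 cN/tex


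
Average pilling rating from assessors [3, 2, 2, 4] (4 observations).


Formula: Mean = sum / count
Sum = 3 + 2 + 2 + 4 = 11
Mean = 11 / 4 = 2.8

2.8


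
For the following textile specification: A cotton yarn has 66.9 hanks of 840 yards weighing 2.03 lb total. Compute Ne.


Formula: Ne = hanks / mass_lb
Substituting: Ne = 66.9 / 2.03
Ne = 33.0

33.0 Ne


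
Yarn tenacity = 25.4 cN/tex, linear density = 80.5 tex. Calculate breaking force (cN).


Formula: Breaking force = Tenacity * Linear density
F = 25.4 cN/tex * 80.5 tex
F = 2044.70 cN

2044.70 cN


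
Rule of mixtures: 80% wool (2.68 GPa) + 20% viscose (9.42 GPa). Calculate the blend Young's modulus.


Formula: Blend property = (fraction_A * property_A) + (fraction_B * property_B)
Step 1: Contribution A = 80/100 * 2.68 GPa = 2.144 GPa
Step 2: Contribution B = 20/100 * 9.42 GPa = 1.884 GPa
Step 3: Blend Young's modulus = 2.144 + 1.884 = 4.028 GPa

4.028 GPa


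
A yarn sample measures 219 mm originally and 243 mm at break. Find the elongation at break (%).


Formula: Elongation (%) = ((L_break - L0) / L0) * 100
Step 1: Extension = 243 - 219 = 24 mm
Step 2: Elongation = (24 / 219) * 100
Step 3: Elongation = 0.109589 * 100 = 10.9589% ≈ 11.0%

11.0%


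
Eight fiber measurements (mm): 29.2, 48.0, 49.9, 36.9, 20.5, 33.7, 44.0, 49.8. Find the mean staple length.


Formula: Mean = sum of lengths / count
Sum = 29.2 + 48.0 + 49.9 + 36.9 + 20.5 + 33.7 + 44.0 + 49.8
Sum = 312.0 mm
Mean = 312.0 / 8 = 39.00 mm

39.00 mm


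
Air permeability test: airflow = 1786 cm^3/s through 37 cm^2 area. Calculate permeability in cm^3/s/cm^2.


Formula: Air Permeability = Airflow / Test Area
AP = 1786 cm^3/s / 37 cm^2
AP = 48.3 cm^3/s/cm^2

48.3 cm^3/s/cm^2


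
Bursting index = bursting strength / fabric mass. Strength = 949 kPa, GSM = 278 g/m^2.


Formula: Bursting Index = Bursting Strength / Fabric GSM
BI = 949 kPa / 278 g/m^2
BI = 3.414 kPa/(g/m^2)

3.414 kPa/(g/m^2)


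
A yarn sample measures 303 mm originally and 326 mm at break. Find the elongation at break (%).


Formula: Elongation (%) = ((L_break - L0) / L0) * 100
Step 1: Extension = 326 - 303 = 23 mm
Step 2: Elongation = (23 / 303) * 100
Step 3: Elongation = 0.075908 * 100 = 7.5908% ≈ 7.6%

7.6%


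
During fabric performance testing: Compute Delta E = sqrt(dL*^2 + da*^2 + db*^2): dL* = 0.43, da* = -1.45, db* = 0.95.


Formula: Delta E = sqrt(dL*^2 + da*^2 + db*^2)
Step 1: dL*^2 = 0.43^2 = 0.1849
Step 2: da*^2 = (-1.45)^2 = 2.1025
Step 3: db*^2 = 0.95^2 = 0.9025
Step 4: Sum = 0.1849 + 2.1025 + 0.9025 = 3.1899
Step 5: Delta E = sqrt(3.1899) = 1.79

1.79 Delta E


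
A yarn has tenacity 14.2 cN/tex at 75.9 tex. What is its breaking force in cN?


Formula: Breaking force = Tenacity * Linear density
F = 14.2 cN/tex * 75.9 tex
F = 1077.78 cN

1077.78 cN


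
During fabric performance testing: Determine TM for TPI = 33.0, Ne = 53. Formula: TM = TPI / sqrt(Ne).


Formula: TM = TPI / sqrt(Ne)
Step 1: sqrt(Ne) = sqrt(53) = 7.2801
Step 2: TM = 33.0 / 7.2801 = 4.53

4.53 TM


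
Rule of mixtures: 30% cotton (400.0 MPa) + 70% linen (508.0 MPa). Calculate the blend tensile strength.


Formula: Blend property = (fraction_A * property_A) + (fraction_B * property_B)
Step 1: Contribution A = 30/100 * 400.0 MPa = 120.0 MPa
Step 2: Contribution B = 70/100 * 508.0 MPa = 355.6 MPa
Step 3: Blend tensile strength = 120.0 + 355.6 = 475.6 MPa

475.6 MPa


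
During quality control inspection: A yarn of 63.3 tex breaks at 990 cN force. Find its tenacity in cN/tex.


Formula: Tenacity = Breaking force / Linear density
Tenacity = 990 cN / 63.3 tex
Tenacity = 15.64 cN/tex

15.64 cN/tex


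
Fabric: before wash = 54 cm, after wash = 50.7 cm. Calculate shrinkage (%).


Formula: Shrinkage% = ((L_before - L_after) / L_before) * 100
Step 1: Shrinkage = 54 - 50.7 = 3.3 cm
Step 2: Shrinkage% = (3.3 / 54) * 100
Step 3: Shrinkage% = 0.061111 * 100 = 6.1111% ≈ 6.1%

6.1%


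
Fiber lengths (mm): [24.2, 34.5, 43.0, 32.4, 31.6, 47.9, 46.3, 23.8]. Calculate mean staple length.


Formula: Mean = sum of lengths / count
Sum = 24.2 + 34.5 + 43.0 + 32.4 + 31.6 + 47.9 + 46.3 + 23.8
Sum = 283.7 mm
Mean = 283.7 / 8 = 35.46 mm

35.46 mm


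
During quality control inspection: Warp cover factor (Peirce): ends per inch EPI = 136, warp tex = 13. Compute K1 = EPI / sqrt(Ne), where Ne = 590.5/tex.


Formula: K1 = EPI / sqrt(Ne), with Ne = 590.5 / tex_warp
Step 1: Ne = 590.5 / 13 = 45.423
Step 2: sqrt(Ne) = sqrt(45.423) = 6.7397
Step 3: K1 = 136 / 6.7397 = 20.2

20.2


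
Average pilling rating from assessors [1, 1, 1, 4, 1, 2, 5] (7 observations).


Formula: Mean = sum / count
Sum = 1 + 1 + 1 + 4 + 1 + 2 + 5 = 15
Mean = 15 / 7 = 2.1

2.1


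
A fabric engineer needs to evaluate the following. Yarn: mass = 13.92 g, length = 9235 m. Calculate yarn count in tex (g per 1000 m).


Formula: Tex = (mass_g / length_m) * 1000
Substituting: Tex = (13.92 / 9235) * 1000
Intermediate: 13.92 / 9235 = 0.00150731 g/m
Tex = 0.00150731 * 1000 = 1.51 tex

1.51 tex


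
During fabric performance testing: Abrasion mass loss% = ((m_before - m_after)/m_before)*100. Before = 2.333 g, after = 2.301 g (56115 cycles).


Formula: Mass loss% = ((m_before - m_after) / m_before) * 100
Step 1: Mass loss = 2.333 - 2.301 = 0.032 g
Step 2: Ratio = 0.032 / 2.333 = 0.0137162
Step 3: Mass loss% = 0.0137162 * 100 = 1.37162% ≈ 1.37%

1.37%


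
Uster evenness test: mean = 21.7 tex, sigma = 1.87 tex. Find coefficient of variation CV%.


Formula: CV% = (standard deviation / mean) * 100
Step 1: Ratio = 1.87 / 21.7 = 0.086175
Step 2: CV% = 0.086175 * 100 = 8.6175% ≈ 8.6%

8.6%


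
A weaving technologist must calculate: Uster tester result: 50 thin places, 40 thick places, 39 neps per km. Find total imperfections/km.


Formula: Total = thin places + thick places + neps
Total = 50 + 40 + 39
Total = 129 imperfections/km

129 imperfections/km


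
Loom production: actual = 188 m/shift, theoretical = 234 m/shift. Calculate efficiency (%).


Formula: Efficiency% = (Actual output / Theoretical output) * 100
Efficiency% = (188 / 234) * 100
Efficiency% = 0.803419 * 100 = 80.3419% ≈ 80.3%

80.3%


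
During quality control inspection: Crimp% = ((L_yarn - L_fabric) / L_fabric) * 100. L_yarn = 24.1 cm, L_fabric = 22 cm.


Formula: Crimp% = ((L_yarn - L_fabric) / L_fabric) * 100
Step 1: Extension = 24.1 - 22 = 2.1 cm
Step 2: Crimp% = (2.1 / 22) * 100
Step 3: Crimp% = 0.095455 * 100 = 9.5455% ≈ 9.5%

9.5%


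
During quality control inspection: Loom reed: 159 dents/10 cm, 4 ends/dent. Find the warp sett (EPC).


Formula: EPC = (dents per 10 cm * ends per dent) / 10
Step 1: Total ends per 10 cm = 159 * 4 = 636
Step 2: EPC = 636 / 10 = 63.6 ends/cm

63.6 ends/cm


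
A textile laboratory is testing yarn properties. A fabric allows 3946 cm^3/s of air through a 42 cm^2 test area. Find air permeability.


Formula: Air Permeability = Airflow / Test Area
AP = 3946 cm^3/s / 42 cm^2
AP = 94.0 cm^3/s/cm^2

94.0 cm^3/s/cm^2


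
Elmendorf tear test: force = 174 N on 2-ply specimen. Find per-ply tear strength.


Formula: Per-ply strength = Total force / Number of plies
Per-ply = 174 N / 2
Per-ply = 87 N

87 N


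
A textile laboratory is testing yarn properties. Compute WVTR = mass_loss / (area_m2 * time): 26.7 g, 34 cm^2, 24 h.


Formula: WVTR = mass_loss / (area * time)
Step 1: Convert area: 34 cm^2 = 0.0034 m^2
Step 2: WVTR = 26.7 g / (0.0034 m^2 * 24 h)
Step 3: WVTR = 26.7 / 0.0816 = 327.2 g/m^2/h

327.2 g/m^2/h


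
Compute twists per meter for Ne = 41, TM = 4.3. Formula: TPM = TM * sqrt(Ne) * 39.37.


Formula: TPM = TM * sqrt(Ne) * 39.37
Step 1: sqrt(Ne) = sqrt(41) = 6.4031
Step 2: TM * sqrt(Ne) = 4.3 * 6.4031 = 27.5333
Step 3: TPM = 27.5333 * 39.37 = 1084 twists/m

1084 twists/m


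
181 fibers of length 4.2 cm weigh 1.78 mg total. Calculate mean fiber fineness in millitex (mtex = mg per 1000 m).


Formula: fineness (mtex) = mass (mg) / total length (km) = (mass_mg / total_length_m) * 1000
Step 1: Convert fiber length: 4.2 cm = 0.042 m
Step 2: Total fiber length = 181 * 0.042 = 7.602 m
Step 3: Linear density = 1.78 mg / 7.602 m = 0.2341 mg/m
Step 4: fineness = 0.2341 * 1000 = 234.1 mtex

234.1 mtex


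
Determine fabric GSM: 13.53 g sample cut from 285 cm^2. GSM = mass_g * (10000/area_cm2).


Formula: GSM = mass_g / area_m2
Step 1: Convert area: 285 cm^2 = 285 / 10000 = 0.0285 m^2
Step 2: GSM = 13.53 g / 0.0285 m^2 = 474.7 g/m^2

474.7 g/m^2


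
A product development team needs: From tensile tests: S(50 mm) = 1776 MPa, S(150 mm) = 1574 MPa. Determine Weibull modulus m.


Formula: m = ln(L1/L2) / ln(S2/S1)
Step 1: ln(L1/L2) = ln(50/150) = -1.09861
Step 2: S2/S1 = 1574/1776 = 0.88626
Step 3: ln(S2/S1) = ln(0.88626) = -0.12074
Step 4: m = -1.09861 / -0.12074 = 9.10

9.10 (Weibull m)


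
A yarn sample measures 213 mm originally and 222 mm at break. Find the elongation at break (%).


Formula: Elongation (%) = ((L_break - L0) / L0) * 100
Step 1: Extension = 222 - 213 = 9 mm
Step 2: Elongation = (9 / 213) * 100
Step 3: Elongation = 0.042254 * 100 = 4.2254% ≈ 4.2%

4.2%


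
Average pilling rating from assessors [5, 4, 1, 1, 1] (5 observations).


Formula: Mean = sum / count
Sum = 5 + 4 + 1 + 1 + 1 = 12
Mean = 12 / 5 = 2.4

2.4


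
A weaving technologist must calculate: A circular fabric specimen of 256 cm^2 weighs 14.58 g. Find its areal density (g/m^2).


Formula: GSM = mass_g / area_m2
Step 1: Convert area: 256 cm^2 = 256 / 10000 = 0.0256 m^2
Step 2: GSM = 14.58 g / 0.0256 m^2 = 569.5 g/m^2

569.5 g/m^2


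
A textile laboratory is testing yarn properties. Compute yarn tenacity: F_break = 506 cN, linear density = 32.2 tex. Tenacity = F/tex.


Formula: Tenacity = Breaking force / Linear density
Tenacity = 506 cN / 32.2 tex
Tenacity = 15.71 cN/tex

15.71 cN/tex


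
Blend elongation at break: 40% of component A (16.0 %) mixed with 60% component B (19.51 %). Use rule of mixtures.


Formula: Blend property = (fraction_A * property_A) + (fraction_B * property_B)
Step 1: Contribution A = 40/100 * 16.0 % = 6.4 %
Step 2: Contribution B = 60/100 * 19.51 % = 11.706 %
Step 3: Blend elongation at break = 6.4 + 11.706 = 18.106 %

18.106 %


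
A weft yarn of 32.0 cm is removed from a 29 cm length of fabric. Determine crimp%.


Formula: Crimp% = ((L_yarn - L_fabric) / L_fabric) * 100
Step 1: Extension = 32.0 - 29 = 3.0 cm
Step 2: Crimp% = (3.0 / 29) * 100
Step 3: Crimp% = 0.103448 * 100 = 10.3448% ≈ 10.3%

10.3%


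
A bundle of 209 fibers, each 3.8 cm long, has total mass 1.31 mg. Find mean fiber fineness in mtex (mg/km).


Formula: fineness (mtex) = mass (mg) / total length (km) = (mass_mg / total_length_m) * 1000
Step 1: Convert fiber length: 3.8 cm = 0.038 m
Step 2: Total fiber length = 209 * 0.038 = 7.942 m
Step 3: Linear density = 1.31 mg / 7.942 m = 0.1649 mg/m
Step 4: fineness = 0.1649 * 1000 = 164.9 mtex

164.9 mtex


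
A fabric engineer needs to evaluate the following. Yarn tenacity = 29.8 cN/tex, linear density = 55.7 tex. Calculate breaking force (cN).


Formula: Breaking force = Tenacity * Linear density
F = 29.8 cN/tex * 55.7 tex
F = 1659.86 cN

1659.86 cN


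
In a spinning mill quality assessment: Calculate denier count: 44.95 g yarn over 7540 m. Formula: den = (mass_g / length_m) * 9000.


Formula: den = (mass_g / length_m) * 9000
Substituting: den = (44.95 / 7540) * 9000
Intermediate: 44.95 / 7540 = 0.00596154 g/m
den = 0.00596154 * 9000 = 53.7 denier

53.7 denier


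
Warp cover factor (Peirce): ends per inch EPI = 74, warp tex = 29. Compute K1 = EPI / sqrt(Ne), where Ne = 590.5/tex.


Formula: K1 = EPI / sqrt(Ne), with Ne = 590.5 / tex_warp
Step 1: Ne = 590.5 / 29 = 20.362
Step 2: sqrt(Ne) = sqrt(20.362) = 4.5124
Step 3: K1 = 74 / 4.5124 = 16.4

16.4


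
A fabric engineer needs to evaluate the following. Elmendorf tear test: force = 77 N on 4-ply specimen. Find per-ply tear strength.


Formula: Per-ply strength = Total force / Number of plies
Per-ply = 77 N / 4
Per-ply = 19.25 N

19.25 N


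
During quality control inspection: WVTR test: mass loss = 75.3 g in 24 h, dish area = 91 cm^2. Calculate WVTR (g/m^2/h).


Formula: WVTR = mass_loss / (area * time)
Step 1: Convert area: 91 cm^2 = 0.0091 m^2
Step 2: WVTR = 75.3 g / (0.0091 m^2 * 24 h)
Step 3: WVTR = 75.3 / 0.2184 = 344.8 g/m^2/h

344.8 g/m^2/h


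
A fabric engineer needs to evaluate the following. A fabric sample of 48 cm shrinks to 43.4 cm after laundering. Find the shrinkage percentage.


Formula: Shrinkage% = ((L_before - L_after) / L_before) * 100
Step 1: Shrinkage = 48 - 43.4 = 4.6 cm
Step 2: Shrinkage% = (4.6 / 48) * 100
Step 3: Shrinkage% = 0.095833 * 100 = 9.5833% ≈ 9.6%

9.6%


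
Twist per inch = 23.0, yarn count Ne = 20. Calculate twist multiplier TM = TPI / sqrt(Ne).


Formula: TM = TPI / sqrt(Ne)
Step 1: sqrt(Ne) = sqrt(20) = 4.4721
Step 2: TM = 23.0 / 4.4721 = 5.14

5.14 TM


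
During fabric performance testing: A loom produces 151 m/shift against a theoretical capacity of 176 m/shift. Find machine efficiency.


Formula: Efficiency% = (Actual output / Theoretical output) * 100
Efficiency% = (151 / 176) * 100
Efficiency% = 0.857955 * 100 = 85.7955% ≈ 85.8%

85.8%


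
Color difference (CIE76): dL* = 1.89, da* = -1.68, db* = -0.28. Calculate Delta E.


Formula: Delta E = sqrt(dL*^2 + da*^2 + db*^2)
Step 1: dL*^2 = 1.89^2 = 3.5721
Step 2: da*^2 = (-1.68)^2 = 2.8224
Step 3: db*^2 = (-0.28)^2 = 0.0784
Step 4: Sum = 3.5721 + 2.8224 + 0.0784 = 6.4729
Step 5: Delta E = sqrt(6.4729) = 2.54

2.54 Delta E


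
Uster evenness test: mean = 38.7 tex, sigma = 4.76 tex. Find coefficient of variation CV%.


Formula: CV% = (standard deviation / mean) * 100
Step 1: Ratio = 4.76 / 38.7 = 0.122997
Step 2: CV% = 0.122997 * 100 = 12.2997% ≈ 12.3%

12.3%


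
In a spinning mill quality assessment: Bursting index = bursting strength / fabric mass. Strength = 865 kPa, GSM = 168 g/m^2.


Formula: Bursting Index = Bursting Strength / Fabric GSM
BI = 865 kPa / 168 g/m^2
BI = 5.149 kPa/(g/m^2)

5.149 kPa/(g/m^2)


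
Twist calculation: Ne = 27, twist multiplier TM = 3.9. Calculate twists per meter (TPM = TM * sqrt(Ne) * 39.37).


Formula: TPM = TM * sqrt(Ne) * 39.37
Step 1: sqrt(Ne) = sqrt(27) = 5.1962
Step 2: TM * sqrt(Ne) = 3.9 * 5.1962 = 20.2652
Step 3: TPM = 20.2652 * 39.37 = 798 twists/m

798 twists/m


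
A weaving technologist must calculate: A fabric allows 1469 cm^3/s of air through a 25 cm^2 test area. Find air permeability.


Formula: Air Permeability = Airflow / Test Area
AP = 1469 cm^3/s / 25 cm^2
AP = 58.8 cm^3/s/cm^2

58.8 cm^3/s/cm^2


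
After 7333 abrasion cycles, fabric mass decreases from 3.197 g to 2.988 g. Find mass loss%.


Formula: Mass loss% = ((m_before - m_after) / m_before) * 100
Step 1: Mass loss = 3.197 - 2.988 = 0.209 g
Step 2: Ratio = 0.209 / 3.197 = 0.0653738
Step 3: Mass loss% = 0.0653738 * 100 = 6.53738% ≈ 6.54%

6.54%


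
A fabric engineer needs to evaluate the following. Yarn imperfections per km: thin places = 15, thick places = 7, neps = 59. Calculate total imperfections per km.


Formula: Total = thin places + thick places + neps
Total = 15 + 7 + 59
Total = 81 imperfections/km

81 imperfections/km


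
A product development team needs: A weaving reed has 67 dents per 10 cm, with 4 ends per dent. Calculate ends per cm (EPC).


Formula: EPC = (dents per 10 cm * ends per dent) / 10
Step 1: Total ends per 10 cm = 67 * 4 = 268
Step 2: EPC = 268 / 10 = 26.8 ends/cm

26.8 ends/cm


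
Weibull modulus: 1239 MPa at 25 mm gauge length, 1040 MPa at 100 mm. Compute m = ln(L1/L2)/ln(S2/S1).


Formula: m = ln(L1/L2) / ln(S2/S1)
Step 1: ln(L1/L2) = ln(25/100) = -1.38629
Step 2: S2/S1 = 1040/1239 = 0.83939
Step 3: ln(S2/S1) = ln(0.83939) = -0.17508
Step 4: m = -1.38629 / -0.17508 = 7.92

7.92 (Weibull m)


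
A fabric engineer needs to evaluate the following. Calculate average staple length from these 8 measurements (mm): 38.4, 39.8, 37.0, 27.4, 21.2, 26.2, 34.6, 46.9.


Formula: Mean = sum of lengths / count
Sum = 38.4 + 39.8 + 37.0 + 27.4 + 21.2 + 26.2 + 34.6 + 46.9
Sum = 271.5 mm
Mean = 271.5 / 8 = 33.94 mm

33.94 mm


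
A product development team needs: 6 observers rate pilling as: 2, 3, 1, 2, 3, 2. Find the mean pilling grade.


Formula: Mean = sum / count
Sum = 2 + 3 + 1 + 2 + 3 + 2 = 13
Mean = 13 / 6 = 2.2

2.2


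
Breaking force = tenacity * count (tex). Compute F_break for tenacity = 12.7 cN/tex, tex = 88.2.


Formula: Breaking force = Tenacity * Linear density
F = 12.7 cN/tex * 88.2 tex
F = 1120.14 cN

1120.14 cN


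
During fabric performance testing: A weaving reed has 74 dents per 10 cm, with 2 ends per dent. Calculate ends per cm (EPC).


Formula: EPC = (dents per 10 cm * ends per dent) / 10
Step 1: Total ends per 10 cm = 74 * 2 = 148
Step 2: EPC = 148 / 10 = 14.8 ends/cm

14.8 ends/cm


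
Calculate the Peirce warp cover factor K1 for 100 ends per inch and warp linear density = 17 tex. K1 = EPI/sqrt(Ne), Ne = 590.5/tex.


Formula: K1 = EPI / sqrt(Ne), with Ne = 590.5 / tex_warp
Step 1: Ne = 590.5 / 17 = 34.735
Step 2: sqrt(Ne) = sqrt(34.735) = 5.8936
Step 3: K1 = 100 / 5.8936 = 17.0

17.0


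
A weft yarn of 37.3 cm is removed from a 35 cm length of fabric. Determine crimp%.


Formula: Crimp% = ((L_yarn - L_fabric) / L_fabric) * 100
Step 1: Extension = 37.3 - 35 = 2.3 cm
Step 2: Crimp% = (2.3 / 35) * 100
Step 3: Crimp% = 0.065714 * 100 = 6.5714% ≈ 6.6%

6.6%


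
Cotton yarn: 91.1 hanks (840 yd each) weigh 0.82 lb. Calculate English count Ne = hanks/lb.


Formula: Ne = hanks / mass_lb
Substituting: Ne = 91.1 / 0.82
Ne = 111.1

111.1 Ne


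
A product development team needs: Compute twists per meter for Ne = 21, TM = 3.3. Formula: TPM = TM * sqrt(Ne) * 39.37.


Formula: TPM = TM * sqrt(Ne) * 39.37
Step 1: sqrt(Ne) = sqrt(21) = 4.5826
Step 2: TM * sqrt(Ne) = 3.3 * 4.5826 = 15.1226
Step 3: TPM = 15.1226 * 39.37 = 595 twists/m

595 twists/m
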